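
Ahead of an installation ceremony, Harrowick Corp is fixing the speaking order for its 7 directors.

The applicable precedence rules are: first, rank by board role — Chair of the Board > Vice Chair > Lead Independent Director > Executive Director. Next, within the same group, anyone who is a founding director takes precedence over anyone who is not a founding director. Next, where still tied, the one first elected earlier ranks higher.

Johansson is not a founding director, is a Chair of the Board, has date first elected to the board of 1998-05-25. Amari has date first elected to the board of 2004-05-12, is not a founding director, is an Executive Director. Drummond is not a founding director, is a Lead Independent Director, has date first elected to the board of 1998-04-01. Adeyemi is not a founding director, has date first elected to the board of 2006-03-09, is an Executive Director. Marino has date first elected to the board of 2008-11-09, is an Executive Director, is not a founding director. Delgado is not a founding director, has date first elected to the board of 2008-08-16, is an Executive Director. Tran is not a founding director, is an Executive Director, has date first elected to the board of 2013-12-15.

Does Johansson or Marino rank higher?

Johansson

By board role: Johansson (Chair of the Board); then Drummond (Lead Independent Director); then Amari, Adeyemi, Delgado, Marino and Tran (Executive Director).
Amari, Adeyemi, Delgado, Marino and Tran are each not a founding director, so the next rule applies.
Among Amari, Adeyemi, Delgado, Marino and Tran, by date first elected to the board (earlier first): Amari (2004-05-12) before Adeyemi (2006-03-09) before Delgado (2008-08-16) before Marino (2008-11-09) before Tran (2013-12-15).
So Johansson takes precedence.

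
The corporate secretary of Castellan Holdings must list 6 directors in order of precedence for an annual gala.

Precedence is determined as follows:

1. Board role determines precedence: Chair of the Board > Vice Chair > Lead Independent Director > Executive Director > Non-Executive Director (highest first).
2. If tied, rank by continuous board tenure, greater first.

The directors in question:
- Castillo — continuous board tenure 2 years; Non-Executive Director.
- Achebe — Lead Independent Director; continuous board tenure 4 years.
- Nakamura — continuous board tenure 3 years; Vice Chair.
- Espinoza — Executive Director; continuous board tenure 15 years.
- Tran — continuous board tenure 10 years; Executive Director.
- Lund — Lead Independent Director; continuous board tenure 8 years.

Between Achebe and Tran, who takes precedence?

Achebe

By board role: Nakamura (Vice Chair); then Lund and Achebe (Lead Independent Director); then Espinoza and Tran (Executive Director); then Castillo (Non-Executive Director).
Among Lund and Achebe, by continuous board tenure (higher first): Lund (8 years) before Achebe (4 years).
Among Espinoza and Tran, by continuous board tenure (higher first): Espinoza (15 years) before Tran (10 years).
So Achebe takes precedence.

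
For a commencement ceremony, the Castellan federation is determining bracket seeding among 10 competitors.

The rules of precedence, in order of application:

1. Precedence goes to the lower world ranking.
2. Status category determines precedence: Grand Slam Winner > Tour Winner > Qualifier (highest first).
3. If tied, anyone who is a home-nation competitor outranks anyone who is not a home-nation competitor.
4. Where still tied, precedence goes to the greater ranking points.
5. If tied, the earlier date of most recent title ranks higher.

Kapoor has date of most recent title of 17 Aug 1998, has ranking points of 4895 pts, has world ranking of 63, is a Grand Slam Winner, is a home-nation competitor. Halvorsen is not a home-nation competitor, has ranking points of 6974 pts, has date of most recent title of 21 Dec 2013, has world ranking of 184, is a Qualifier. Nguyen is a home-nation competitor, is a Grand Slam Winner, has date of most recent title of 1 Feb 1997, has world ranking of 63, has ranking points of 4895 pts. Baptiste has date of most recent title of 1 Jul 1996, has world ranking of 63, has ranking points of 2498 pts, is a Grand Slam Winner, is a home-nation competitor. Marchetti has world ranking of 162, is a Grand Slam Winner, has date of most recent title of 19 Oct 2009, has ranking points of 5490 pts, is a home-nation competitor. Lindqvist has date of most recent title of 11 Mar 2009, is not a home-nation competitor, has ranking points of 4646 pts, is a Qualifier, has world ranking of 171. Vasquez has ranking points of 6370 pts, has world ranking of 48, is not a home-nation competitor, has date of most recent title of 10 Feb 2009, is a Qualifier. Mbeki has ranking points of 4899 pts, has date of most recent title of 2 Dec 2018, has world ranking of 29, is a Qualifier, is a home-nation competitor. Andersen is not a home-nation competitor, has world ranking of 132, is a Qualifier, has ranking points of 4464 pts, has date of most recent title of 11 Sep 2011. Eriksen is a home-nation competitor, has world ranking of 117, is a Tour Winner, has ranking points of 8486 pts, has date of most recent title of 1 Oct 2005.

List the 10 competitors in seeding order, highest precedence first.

Mbeki, Vasquez, Nguyen, Kapoor, Baptiste, Eriksen, Andersen, Marchetti, Lindqvist, Halvorsen

By world ranking (lower first): Mbeki (29); then Vasquez (48); then Nguyen, Kapoor and Baptiste (each 63); then Eriksen (117); then Andersen (132); then Marchetti (162); then Lindqvist (171); then Halvorsen (184).
Nguyen, Kapoor and Baptiste are each Grand Slam Winner, so the next rule applies.
Nguyen, Kapoor and Baptiste are each a home-nation competitor, so the next rule applies.
Among Nguyen, Kapoor and Baptiste, by ranking points (higher first): Nguyen and Kapoor (4895 pts) before Baptiste (2498 pts).
Among Nguyen and Kapoor, by date of most recent title (earlier first): Nguyen (1 Feb 1997) before Kapoor (17 Aug 1998).
Full order: Mbeki, Vasquez, Nguyen, Kapoor, Baptiste, Eriksen, Andersen, Marchetti, Lindqvist, Halvorsen.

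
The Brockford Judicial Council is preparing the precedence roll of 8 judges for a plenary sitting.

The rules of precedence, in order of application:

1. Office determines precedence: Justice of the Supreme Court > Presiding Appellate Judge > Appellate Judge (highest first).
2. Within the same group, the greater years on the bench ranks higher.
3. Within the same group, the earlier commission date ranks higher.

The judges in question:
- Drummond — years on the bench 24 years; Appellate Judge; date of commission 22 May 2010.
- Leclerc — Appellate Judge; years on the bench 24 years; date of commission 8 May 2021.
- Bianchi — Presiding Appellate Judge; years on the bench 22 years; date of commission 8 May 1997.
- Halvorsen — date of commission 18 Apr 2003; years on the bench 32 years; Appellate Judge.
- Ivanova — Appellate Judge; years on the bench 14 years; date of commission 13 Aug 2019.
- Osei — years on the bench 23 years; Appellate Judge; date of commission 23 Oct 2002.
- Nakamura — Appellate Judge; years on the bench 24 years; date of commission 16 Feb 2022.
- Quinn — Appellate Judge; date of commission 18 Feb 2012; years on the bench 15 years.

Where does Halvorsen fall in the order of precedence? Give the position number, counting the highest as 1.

By office: Bianchi (Presiding Appellate Judge); then Halvorsen, Drummond, Leclerc, Nakamura, Osei, Quinn and Ivanova (Appellate Judge).
Among Halvorsen, Drummond, Leclerc, Nakamura, Osei, Quinn and Ivanova, by years on the bench (higher first): Halvorsen (32 years) before Drummond, Leclerc and Nakamura (24 years) before Osei (23 years) before Quinn (15 years) before Ivanova (14 years).
Among Drummond, Leclerc and Nakamura, by date of commission (earlier first): Drummond (22 May 2010) before Leclerc (8 May 2021) before Nakamura (16 Feb 2022).
Order: Bianchi, Halvorsen, Drummond, Leclerc, Nakamura, Osei, Quinn, Ivanova. So position 2.

2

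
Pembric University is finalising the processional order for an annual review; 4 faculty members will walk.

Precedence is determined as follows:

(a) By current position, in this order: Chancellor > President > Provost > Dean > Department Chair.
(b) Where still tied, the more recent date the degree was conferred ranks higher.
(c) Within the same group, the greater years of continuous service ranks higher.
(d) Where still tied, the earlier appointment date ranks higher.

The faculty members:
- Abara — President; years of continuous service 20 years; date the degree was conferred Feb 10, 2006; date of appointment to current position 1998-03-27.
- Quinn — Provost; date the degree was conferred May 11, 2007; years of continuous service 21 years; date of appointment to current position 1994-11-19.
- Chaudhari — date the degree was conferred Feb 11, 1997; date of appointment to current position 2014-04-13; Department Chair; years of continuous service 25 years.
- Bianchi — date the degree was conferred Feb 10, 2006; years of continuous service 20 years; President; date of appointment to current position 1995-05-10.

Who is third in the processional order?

By current position: Bianchi and Abara (President); then Quinn (Provost); then Chaudhari (Department Chair).
Bianchi and Abara both have date the degree was conferred Feb 10, 2006, so the next rule applies.
Bianchi and Abara both have years of continuous service 20 years, so the next rule applies.
Among Bianchi and Abara, by date of appointment to current position (earlier first): Bianchi (1995-05-10) before Abara (1998-03-27).
Order: Bianchi, Abara, Quinn, Chaudhari.

Quinn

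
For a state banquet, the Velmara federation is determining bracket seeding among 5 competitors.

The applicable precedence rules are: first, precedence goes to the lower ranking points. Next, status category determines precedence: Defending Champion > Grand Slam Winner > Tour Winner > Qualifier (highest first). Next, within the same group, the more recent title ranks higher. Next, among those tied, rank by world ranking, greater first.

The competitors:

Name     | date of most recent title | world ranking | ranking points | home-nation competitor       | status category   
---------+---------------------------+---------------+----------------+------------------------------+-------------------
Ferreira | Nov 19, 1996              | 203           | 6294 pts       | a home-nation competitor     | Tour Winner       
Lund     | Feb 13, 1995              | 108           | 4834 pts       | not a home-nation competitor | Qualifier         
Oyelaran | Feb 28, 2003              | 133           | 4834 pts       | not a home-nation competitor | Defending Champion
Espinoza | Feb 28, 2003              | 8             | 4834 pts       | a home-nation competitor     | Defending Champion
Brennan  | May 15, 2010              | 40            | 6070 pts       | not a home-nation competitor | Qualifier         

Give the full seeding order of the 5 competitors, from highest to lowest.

By ranking points (lower first): Oyelaran, Espinoza and Lund (each 4834 pts); then Brennan (6070 pts); then Ferreira (6294 pts).
Among Oyelaran, Espinoza and Lund, by status category: Oyelaran and Espinoza (Defending Champion) before Lund (Qualifier).
Oyelaran and Espinoza both have date of most recent title Feb 28, 2003, so the next rule applies.
Among Oyelaran and Espinoza, by world ranking (higher first): Oyelaran (133) before Espinoza (8).
Full order: Oyelaran, Espinoza, Lund, Brennan, Ferreira.

Oyelaran, Espinoza, Lund, Brennan, Ferreira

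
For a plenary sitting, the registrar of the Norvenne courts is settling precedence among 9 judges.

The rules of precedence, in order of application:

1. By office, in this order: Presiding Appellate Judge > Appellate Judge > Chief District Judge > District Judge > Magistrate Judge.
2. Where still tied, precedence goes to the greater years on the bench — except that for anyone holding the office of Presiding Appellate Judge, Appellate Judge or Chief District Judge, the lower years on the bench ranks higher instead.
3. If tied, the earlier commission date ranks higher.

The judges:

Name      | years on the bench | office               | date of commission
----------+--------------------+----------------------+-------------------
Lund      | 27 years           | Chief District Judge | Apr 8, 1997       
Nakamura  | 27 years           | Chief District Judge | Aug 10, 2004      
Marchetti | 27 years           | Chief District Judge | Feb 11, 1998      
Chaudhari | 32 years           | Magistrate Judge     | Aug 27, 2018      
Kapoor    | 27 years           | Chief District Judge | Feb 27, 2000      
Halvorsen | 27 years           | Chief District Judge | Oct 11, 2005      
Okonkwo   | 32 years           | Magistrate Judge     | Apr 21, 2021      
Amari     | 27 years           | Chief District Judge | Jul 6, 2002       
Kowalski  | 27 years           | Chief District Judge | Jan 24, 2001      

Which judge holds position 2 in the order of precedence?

By office: Lund, Marchetti, Kapoor, Kowalski, Amari, Nakamura and Halvorsen (Chief District Judge); then Chaudhari and Okonkwo (Magistrate Judge).
Lund, Marchetti, Kapoor, Kowalski, Amari, Nakamura and Halvorsen all have years on the bench 27 years, so the next rule applies.
Among Lund, Marchetti, Kapoor, Kowalski, Amari, Nakamura and Halvorsen, by date of commission (earlier first): Lund (Apr 8, 1997) before Marchetti (Feb 11, 1998) before Kapoor (Feb 27, 2000) before Kowalski (Jan 24, 2001) before Amari (Jul 6, 2002) before Nakamura (Aug 10, 2004) before Halvorsen (Oct 11, 2005).
Chaudhari and Okonkwo both have years on the bench 32 years, so the next rule applies.
Among Chaudhari and Okonkwo, by date of commission (earlier first): Chaudhari (Aug 27, 2018) before Okonkwo (Apr 21, 2021).
Order: Lund, Marchetti, Kapoor, Kowalski, Amari, Nakamura, Halvorsen, Chaudhari, Okonkwo.

Marchetti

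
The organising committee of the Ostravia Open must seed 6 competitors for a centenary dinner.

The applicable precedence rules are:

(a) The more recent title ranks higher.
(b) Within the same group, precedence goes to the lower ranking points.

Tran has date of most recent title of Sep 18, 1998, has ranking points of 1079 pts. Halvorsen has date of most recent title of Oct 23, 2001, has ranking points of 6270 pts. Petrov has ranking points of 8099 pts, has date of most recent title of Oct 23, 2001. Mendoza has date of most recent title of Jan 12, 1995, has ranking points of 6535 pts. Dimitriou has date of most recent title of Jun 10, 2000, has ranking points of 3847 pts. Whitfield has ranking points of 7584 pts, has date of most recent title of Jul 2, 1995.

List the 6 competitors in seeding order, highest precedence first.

By date of most recent title (later first): Halvorsen and Petrov (both Oct 23, 2001); then Dimitriou (Jun 10, 2000); then Tran (Sep 18, 1998); then Whitfield (Jul 2, 1995); then Mendoza (Jan 12, 1995).
Among Halvorsen and Petrov, by ranking points (lower first): Halvorsen (6270 pts) before Petrov (8099 pts).
Full order: Halvorsen, Petrov, Dimitriou, Tran, Whitfield, Mendoza.

Halvorsen, Petrov, Dimitriou, Tran, Whitfield, Mendoza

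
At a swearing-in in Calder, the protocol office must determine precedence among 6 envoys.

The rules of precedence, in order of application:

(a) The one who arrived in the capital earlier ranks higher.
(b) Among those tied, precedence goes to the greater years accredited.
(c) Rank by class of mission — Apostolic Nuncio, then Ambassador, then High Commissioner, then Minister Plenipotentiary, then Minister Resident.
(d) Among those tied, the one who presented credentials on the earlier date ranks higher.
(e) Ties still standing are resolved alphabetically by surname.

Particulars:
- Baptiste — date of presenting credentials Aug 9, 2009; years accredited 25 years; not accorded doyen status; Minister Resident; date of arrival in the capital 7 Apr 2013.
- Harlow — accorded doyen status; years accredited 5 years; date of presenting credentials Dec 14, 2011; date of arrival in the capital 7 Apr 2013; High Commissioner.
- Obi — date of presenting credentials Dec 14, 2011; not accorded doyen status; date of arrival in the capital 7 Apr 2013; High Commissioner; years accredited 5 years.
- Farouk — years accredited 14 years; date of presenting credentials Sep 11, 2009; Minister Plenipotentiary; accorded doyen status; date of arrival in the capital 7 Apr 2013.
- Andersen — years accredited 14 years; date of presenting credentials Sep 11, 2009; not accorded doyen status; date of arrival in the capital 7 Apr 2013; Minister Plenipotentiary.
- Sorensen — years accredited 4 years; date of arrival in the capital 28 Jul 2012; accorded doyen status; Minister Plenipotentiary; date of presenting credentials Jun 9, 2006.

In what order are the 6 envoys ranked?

Sorensen, Baptiste, Andersen, Farouk, Harlow, Obi

By date of arrival in the capital (earlier first): Sorensen (28 Jul 2012); then Baptiste, Andersen, Farouk, Harlow and Obi (each 7 Apr 2013).
Among Baptiste, Andersen, Farouk, Harlow and Obi, by years accredited (higher first): Baptiste (25 years) before Andersen and Farouk (14 years) before Harlow and Obi (5 years).
Andersen and Farouk are each Minister Plenipotentiary, so the next rule applies.
Andersen and Farouk both have date of presenting credentials Sep 11, 2009, so the next rule applies.
Among Andersen and Farouk, alphabetically by surname: Andersen before Farouk.
Harlow and Obi are each High Commissioner, so the next rule applies.
Harlow and Obi both have date of presenting credentials Dec 14, 2011, so the next rule applies.
Among Harlow and Obi, alphabetically by surname: Harlow before Obi.
Full order: Sorensen, Baptiste, Andersen, Farouk, Harlow, Obi.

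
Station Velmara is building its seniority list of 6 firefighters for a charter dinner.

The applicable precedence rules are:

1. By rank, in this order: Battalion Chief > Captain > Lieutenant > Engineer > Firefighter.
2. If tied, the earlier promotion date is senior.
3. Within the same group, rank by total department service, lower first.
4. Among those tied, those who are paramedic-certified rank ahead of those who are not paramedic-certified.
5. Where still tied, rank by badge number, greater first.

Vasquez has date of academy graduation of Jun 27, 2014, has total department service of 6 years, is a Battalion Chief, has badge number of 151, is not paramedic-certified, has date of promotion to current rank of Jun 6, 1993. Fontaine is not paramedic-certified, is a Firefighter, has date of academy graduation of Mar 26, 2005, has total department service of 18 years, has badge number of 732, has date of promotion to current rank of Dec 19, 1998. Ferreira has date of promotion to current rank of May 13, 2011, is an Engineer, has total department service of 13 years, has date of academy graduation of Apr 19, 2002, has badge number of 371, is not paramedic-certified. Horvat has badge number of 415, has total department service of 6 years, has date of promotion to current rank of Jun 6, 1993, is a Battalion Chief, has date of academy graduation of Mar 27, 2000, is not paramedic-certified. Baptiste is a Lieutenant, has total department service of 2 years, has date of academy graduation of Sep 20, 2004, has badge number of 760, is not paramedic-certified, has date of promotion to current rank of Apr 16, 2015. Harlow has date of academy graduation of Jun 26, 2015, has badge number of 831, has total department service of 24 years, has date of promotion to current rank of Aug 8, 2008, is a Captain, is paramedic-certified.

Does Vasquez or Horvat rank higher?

Horvat

By rank: Horvat and Vasquez (Battalion Chief); then Harlow (Captain); then Baptiste (Lieutenant); then Ferreira (Engineer); then Fontaine (Firefighter).
Horvat and Vasquez both have date of promotion to current rank Jun 6, 1993, so the next rule applies.
Horvat and Vasquez both have total department service 6 years, so the next rule applies.
Horvat and Vasquez are each not paramedic-certified, so the next rule applies.
Among Horvat and Vasquez, by badge number (higher first): Horvat (415) before Vasquez (151).
So Horvat takes precedence.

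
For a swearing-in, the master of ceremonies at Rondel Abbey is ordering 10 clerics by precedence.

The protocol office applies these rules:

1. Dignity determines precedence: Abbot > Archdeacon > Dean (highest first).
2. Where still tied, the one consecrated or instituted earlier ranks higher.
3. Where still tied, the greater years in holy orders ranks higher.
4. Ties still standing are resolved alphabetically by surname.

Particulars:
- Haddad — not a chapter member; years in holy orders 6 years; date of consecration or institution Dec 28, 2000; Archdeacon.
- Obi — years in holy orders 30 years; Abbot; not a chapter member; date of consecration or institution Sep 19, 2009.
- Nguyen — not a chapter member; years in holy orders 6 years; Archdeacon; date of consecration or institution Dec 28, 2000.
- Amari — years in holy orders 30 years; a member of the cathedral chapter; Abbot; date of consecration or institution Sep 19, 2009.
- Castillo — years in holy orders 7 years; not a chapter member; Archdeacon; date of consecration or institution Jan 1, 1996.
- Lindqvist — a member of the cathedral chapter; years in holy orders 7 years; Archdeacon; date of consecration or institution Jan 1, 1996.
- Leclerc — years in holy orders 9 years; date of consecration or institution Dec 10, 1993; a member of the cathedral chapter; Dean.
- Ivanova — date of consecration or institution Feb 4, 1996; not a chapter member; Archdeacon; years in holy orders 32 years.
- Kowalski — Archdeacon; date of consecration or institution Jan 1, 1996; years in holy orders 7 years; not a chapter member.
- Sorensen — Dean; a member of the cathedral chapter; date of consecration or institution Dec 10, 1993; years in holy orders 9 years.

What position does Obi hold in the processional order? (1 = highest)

2

By dignity: Amari and Obi (Abbot); then Castillo, Kowalski, Lindqvist, Ivanova, Haddad and Nguyen (Archdeacon); then Leclerc and Sorensen (Dean).
Amari and Obi both have date of consecration or institution Sep 19, 2009, so the next rule applies.
Amari and Obi both have years in holy orders 30 years, so the next rule applies.
Among Amari and Obi, alphabetically by surname: Amari before Obi.
Among Castillo, Kowalski, Lindqvist, Ivanova, Haddad and Nguyen, by date of consecration or institution (earlier first): Castillo, Kowalski and Lindqvist (Jan 1, 1996) before Ivanova (Feb 4, 1996) before Haddad and Nguyen (Dec 28, 2000).
Castillo, Kowalski and Lindqvist all have years in holy orders 7 years, so the next rule applies.
Among Castillo, Kowalski and Lindqvist, alphabetically by surname: Castillo before Kowalski before Lindqvist.
Haddad and Nguyen both have years in holy orders 6 years, so the next rule applies.
Among Haddad and Nguyen, alphabetically by surname: Haddad before Nguyen.
Leclerc and Sorensen both have date of consecration or institution Dec 10, 1993, so the next rule applies.
Leclerc and Sorensen both have years in holy orders 9 years, so the next rule applies.
Among Leclerc and Sorensen, alphabetically by surname: Leclerc before Sorensen.
Order: Amari, Obi, Castillo, Kowalski, Lindqvist, Ivanova, Haddad, Nguyen, Leclerc, Sorensen. So position 2.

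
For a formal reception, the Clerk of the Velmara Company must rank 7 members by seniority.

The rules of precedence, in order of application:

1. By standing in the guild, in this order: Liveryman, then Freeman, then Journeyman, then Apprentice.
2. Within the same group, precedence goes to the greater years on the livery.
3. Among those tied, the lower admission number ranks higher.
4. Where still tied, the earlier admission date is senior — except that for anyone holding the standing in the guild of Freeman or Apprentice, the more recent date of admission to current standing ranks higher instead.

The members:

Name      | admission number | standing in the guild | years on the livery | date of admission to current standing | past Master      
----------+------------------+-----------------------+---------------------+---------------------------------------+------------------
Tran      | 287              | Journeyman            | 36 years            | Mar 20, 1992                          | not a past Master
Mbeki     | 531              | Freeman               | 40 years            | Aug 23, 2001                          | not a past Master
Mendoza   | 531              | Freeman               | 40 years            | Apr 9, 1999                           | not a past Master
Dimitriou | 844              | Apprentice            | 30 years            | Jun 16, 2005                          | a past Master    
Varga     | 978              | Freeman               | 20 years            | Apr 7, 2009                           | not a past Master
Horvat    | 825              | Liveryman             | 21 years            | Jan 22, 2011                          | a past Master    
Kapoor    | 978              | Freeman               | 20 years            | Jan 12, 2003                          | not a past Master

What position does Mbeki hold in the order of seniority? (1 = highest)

2

By standing in the guild: Horvat (Liveryman); then Mbeki, Mendoza, Varga and Kapoor (Freeman); then Tran (Journeyman); then Dimitriou (Apprentice).
Among Mbeki, Mendoza, Varga and Kapoor, by years on the livery (higher first): Mbeki and Mendoza (40 years) before Varga and Kapoor (20 years).
Mbeki and Mendoza both have admission number 531, so the next rule applies.
Among Mbeki and Mendoza, by date of admission to current standing (later first) (reversed rule for this group): Mbeki (Aug 23, 2001) before Mendoza (Apr 9, 1999).
Varga and Kapoor both have admission number 978, so the next rule applies.
Among Varga and Kapoor, by date of admission to current standing (later first) (reversed rule for this group): Varga (Apr 7, 2009) before Kapoor (Jan 12, 2003).
Order: Horvat, Mbeki, Mendoza, Varga, Kapoor, Tran, Dimitriou. So position 2.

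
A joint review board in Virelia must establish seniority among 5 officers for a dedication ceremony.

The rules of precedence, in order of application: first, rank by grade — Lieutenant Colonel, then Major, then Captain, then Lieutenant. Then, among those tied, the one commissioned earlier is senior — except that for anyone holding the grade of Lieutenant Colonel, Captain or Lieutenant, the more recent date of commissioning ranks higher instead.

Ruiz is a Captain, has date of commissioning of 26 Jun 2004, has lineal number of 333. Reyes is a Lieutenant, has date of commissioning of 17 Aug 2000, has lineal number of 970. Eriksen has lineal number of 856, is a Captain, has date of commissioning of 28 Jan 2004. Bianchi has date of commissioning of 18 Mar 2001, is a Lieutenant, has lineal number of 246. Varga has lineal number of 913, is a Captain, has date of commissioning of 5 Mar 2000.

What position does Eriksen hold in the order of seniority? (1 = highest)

2

By grade: Ruiz, Eriksen and Varga (Captain); then Bianchi and Reyes (Lieutenant).
Among Ruiz, Eriksen and Varga, by date of commissioning (later first) (reversed rule for this group): Ruiz (26 Jun 2004) before Eriksen (28 Jan 2004) before Varga (5 Mar 2000).
Among Bianchi and Reyes, by date of commissioning (later first) (reversed rule for this group): Bianchi (18 Mar 2001) before Reyes (17 Aug 2000).
Order: Ruiz, Eriksen, Varga, Bianchi, Reyes. So position 2.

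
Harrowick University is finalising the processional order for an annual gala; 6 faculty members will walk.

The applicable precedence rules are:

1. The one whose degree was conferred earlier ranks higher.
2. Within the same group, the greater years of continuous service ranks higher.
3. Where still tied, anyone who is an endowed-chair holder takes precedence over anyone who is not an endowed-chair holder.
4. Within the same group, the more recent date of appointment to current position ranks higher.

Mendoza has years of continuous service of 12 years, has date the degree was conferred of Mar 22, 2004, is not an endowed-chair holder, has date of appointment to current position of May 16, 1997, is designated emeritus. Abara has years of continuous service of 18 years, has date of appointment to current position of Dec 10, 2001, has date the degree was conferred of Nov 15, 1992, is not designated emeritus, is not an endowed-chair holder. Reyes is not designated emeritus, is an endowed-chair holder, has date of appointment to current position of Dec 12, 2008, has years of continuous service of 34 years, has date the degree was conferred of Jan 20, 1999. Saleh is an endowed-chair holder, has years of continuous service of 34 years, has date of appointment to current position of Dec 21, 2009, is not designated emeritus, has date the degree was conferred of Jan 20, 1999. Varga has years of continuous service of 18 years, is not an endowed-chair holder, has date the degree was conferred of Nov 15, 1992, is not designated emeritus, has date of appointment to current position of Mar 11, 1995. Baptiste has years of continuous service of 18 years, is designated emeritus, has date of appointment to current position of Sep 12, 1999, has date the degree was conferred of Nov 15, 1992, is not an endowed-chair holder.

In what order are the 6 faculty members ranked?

By date the degree was conferred (earlier first): Abara, Baptiste and Varga (each Nov 15, 1992); then Saleh and Reyes (both Jan 20, 1999); then Mendoza (Mar 22, 2004).
Abara, Baptiste and Varga all have years of continuous service 18 years, so the next rule applies.
Abara, Baptiste and Varga are each not an endowed-chair holder, so the next rule applies.
Among Abara, Baptiste and Varga, by date of appointment to current position (later first): Abara (Dec 10, 2001) before Baptiste (Sep 12, 1999) before Varga (Mar 11, 1995).
Saleh and Reyes both have years of continuous service 34 years, so the next rule applies.
Saleh and Reyes are each an endowed-chair holder, so the next rule applies.
Among Saleh and Reyes, by date of appointment to current position (later first): Saleh (Dec 21, 2009) before Reyes (Dec 12, 2008).
Full order: Abara, Baptiste, Varga, Saleh, Reyes, Mendoza.

Abara, Baptiste, Varga, Saleh, Reyes, Mendoza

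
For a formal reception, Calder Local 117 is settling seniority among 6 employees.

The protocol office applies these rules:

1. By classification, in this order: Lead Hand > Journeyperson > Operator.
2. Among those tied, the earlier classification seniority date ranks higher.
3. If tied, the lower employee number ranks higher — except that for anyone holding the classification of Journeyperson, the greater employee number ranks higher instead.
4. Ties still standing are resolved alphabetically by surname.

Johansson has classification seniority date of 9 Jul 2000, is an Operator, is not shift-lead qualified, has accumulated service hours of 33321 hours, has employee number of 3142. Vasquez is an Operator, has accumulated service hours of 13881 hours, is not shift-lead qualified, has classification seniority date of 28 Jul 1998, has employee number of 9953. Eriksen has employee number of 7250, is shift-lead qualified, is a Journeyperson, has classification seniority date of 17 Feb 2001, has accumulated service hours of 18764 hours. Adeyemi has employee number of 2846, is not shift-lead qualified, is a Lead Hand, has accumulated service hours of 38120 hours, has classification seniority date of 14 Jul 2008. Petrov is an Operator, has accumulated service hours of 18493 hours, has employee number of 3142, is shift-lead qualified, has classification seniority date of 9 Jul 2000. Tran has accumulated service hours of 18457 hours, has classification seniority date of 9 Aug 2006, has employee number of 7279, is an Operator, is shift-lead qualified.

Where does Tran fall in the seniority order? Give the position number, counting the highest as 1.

By classification: Adeyemi (Lead Hand); then Eriksen (Journeyperson); then Vasquez, Johansson, Petrov and Tran (Operator).
Among Vasquez, Johansson, Petrov and Tran, by classification seniority date (earlier first): Vasquez (28 Jul 1998) before Johansson and Petrov (9 Jul 2000) before Tran (9 Aug 2006).
Johansson and Petrov both have employee number 3142, so the next rule applies.
Among Johansson and Petrov, alphabetically by surname: Johansson before Petrov.
Order: Adeyemi, Eriksen, Vasquez, Johansson, Petrov, Tran. So position 6.

6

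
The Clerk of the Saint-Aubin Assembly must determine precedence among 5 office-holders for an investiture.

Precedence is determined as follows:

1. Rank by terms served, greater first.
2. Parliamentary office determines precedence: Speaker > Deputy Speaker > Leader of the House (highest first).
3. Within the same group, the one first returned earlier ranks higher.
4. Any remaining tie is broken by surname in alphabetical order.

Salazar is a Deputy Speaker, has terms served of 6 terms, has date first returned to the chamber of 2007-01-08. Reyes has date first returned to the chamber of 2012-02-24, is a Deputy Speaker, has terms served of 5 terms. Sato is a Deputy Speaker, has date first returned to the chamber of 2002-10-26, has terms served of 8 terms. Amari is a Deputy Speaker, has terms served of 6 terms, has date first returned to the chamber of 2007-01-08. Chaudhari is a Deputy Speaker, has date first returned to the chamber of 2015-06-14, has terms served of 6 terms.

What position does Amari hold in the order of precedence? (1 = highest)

By terms served (higher first): Sato (8 terms); then Amari, Salazar and Chaudhari (each 6 terms); then Reyes (5 terms).
Amari, Salazar and Chaudhari are each Deputy Speaker, so the next rule applies.
Among Amari, Salazar and Chaudhari, by date first returned to the chamber (earlier first): Amari and Salazar (2007-01-08) before Chaudhari (2015-06-14).
Among Amari and Salazar, alphabetically by surname: Amari before Salazar.
Order: Sato, Amari, Salazar, Chaudhari, Reyes. So position 2.

2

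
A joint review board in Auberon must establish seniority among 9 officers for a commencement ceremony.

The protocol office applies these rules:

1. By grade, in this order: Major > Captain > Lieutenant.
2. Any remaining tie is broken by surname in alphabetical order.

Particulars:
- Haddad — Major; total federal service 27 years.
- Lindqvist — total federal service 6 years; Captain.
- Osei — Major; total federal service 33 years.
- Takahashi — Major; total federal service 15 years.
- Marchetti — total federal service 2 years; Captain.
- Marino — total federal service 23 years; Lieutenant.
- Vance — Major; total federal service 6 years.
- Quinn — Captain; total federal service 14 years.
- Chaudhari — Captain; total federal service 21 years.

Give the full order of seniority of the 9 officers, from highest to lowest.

Haddad, Osei, Takahashi, Vance, Chaudhari, Lindqvist, Marchetti, Quinn, Marino

By grade: Haddad, Osei, Takahashi and Vance (Major); then Chaudhari, Lindqvist, Marchetti and Quinn (Captain); then Marino (Lieutenant).
Among Haddad, Osei, Takahashi and Vance, alphabetically by surname: Haddad before Osei before Takahashi before Vance.
Among Chaudhari, Lindqvist, Marchetti and Quinn, alphabetically by surname: Chaudhari before Lindqvist before Marchetti before Quinn.
Full order: Haddad, Osei, Takahashi, Vance, Chaudhari, Lindqvist, Marchetti, Quinn, Marino.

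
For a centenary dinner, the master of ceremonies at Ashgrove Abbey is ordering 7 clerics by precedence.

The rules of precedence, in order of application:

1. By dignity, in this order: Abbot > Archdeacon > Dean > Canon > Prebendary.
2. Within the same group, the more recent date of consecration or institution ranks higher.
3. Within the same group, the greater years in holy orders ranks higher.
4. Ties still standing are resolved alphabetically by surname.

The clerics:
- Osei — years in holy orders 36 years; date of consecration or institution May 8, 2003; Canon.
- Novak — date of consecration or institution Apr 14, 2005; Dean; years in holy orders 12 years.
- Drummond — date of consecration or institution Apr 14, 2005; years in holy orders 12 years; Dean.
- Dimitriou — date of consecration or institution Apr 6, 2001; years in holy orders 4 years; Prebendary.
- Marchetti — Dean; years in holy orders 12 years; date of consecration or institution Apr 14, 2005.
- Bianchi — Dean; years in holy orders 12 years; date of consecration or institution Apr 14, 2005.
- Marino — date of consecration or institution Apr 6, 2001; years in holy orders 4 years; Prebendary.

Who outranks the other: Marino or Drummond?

By dignity: Bianchi, Drummond, Marchetti and Novak (Dean); then Osei (Canon); then Dimitriou and Marino (Prebendary).
Bianchi, Drummond, Marchetti and Novak all have date of consecration or institution Apr 14, 2005, so the next rule applies.
Bianchi, Drummond, Marchetti and Novak all have years in holy orders 12 years, so the next rule applies.
Among Bianchi, Drummond, Marchetti and Novak, alphabetically by surname: Bianchi before Drummond before Marchetti before Novak.
Dimitriou and Marino both have date of consecration or institution Apr 6, 2001, so the next rule applies.
Dimitriou and Marino both have years in holy orders 4 years, so the next rule applies.
Among Dimitriou and Marino, alphabetically by surname: Dimitriou before Marino.
So Drummond takes precedence.

Drummond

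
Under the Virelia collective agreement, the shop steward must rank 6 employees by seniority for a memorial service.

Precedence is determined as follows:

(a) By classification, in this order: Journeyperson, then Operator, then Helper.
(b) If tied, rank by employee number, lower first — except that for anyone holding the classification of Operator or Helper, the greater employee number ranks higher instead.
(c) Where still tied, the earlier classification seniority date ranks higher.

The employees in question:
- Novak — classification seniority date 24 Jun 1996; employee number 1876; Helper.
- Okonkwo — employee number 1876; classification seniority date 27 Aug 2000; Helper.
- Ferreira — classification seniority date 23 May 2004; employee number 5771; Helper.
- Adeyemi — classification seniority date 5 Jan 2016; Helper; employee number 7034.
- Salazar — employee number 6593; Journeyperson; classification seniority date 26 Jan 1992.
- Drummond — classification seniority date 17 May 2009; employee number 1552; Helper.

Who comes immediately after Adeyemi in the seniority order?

By classification: Salazar (Journeyperson); then Adeyemi, Ferreira, Novak, Okonkwo and Drummond (Helper).
Among Adeyemi, Ferreira, Novak, Okonkwo and Drummond, by employee number (higher first) (reversed rule for this group): Adeyemi (7034) before Ferreira (5771) before Novak and Okonkwo (1876) before Drummond (1552).
Among Novak and Okonkwo, by classification seniority date (earlier first): Novak (24 Jun 1996) before Okonkwo (27 Aug 2000).
Order: Salazar, Adeyemi, Ferreira, Novak, Okonkwo, Drummond.

Ferreira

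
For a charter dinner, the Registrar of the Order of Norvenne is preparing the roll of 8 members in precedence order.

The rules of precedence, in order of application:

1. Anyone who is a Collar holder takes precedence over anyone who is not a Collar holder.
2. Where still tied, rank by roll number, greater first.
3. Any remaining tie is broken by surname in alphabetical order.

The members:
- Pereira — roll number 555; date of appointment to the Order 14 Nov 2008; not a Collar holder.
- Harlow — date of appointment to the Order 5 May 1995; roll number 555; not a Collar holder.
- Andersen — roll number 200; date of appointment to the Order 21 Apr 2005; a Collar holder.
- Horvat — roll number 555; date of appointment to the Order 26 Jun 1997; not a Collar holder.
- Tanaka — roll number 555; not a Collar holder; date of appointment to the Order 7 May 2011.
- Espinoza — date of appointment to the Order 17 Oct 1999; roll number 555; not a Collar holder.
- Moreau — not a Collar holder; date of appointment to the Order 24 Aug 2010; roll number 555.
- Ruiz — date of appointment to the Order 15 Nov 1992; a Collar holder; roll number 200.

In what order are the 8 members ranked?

Andersen, Ruiz, Espinoza, Harlow, Horvat, Moreau, Pereira, Tanaka

By the first rule: Andersen and Ruiz (both a Collar holder); then Espinoza, Harlow, Horvat, Moreau, Pereira and Tanaka (each not a Collar holder).
Andersen and Ruiz both have roll number 200, so the next rule applies.
Among Andersen and Ruiz, alphabetically by surname: Andersen before Ruiz.
Espinoza, Harlow, Horvat, Moreau, Pereira and Tanaka all have roll number 555, so the next rule applies.
Among Espinoza, Harlow, Horvat, Moreau, Pereira and Tanaka, alphabetically by surname: Espinoza before Harlow before Horvat before Moreau before Pereira before Tanaka.
Full order: Andersen, Ruiz, Espinoza, Harlow, Horvat, Moreau, Pereira, Tanaka.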